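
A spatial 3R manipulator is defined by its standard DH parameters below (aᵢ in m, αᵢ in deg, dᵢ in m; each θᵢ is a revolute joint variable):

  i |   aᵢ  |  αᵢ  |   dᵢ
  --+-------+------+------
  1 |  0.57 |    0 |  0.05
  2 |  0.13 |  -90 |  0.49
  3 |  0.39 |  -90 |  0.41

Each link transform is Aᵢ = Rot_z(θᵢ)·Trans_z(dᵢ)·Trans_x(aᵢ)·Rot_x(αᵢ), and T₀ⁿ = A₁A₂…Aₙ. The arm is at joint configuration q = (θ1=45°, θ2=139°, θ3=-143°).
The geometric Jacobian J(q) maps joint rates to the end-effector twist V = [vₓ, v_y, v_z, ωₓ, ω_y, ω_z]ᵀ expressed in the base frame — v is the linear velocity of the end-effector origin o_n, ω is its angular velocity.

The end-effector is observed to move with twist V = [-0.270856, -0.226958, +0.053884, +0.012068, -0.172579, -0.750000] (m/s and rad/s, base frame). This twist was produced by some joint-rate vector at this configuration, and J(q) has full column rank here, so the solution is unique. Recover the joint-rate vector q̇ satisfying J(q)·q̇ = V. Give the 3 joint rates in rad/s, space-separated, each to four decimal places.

o_n = [0.6127, 0.0067, 0.7747]
J₁: ẑ×o_n = [-0.0067, 0.6127, 0.0000], ω = ẑ
J2: z=[0.0000, 0.0000, 1.0000] o=[0.4031, 0.4031, 0.0500] → [0.3963, 0.2096, -0.0000, 0.0000, 0.0000, 1.0000]
J3: z=[0.0698, -0.9976, 0.0000] o=[0.2734, 0.3940, 0.5400] → [-0.2341, -0.0164, 0.3115, 0.0698, -0.9976, 0.0000]
q̇ = J⁺·V = [-0.1660, -0.5840, 0.1730]

-0.1660 -0.5840 0.1730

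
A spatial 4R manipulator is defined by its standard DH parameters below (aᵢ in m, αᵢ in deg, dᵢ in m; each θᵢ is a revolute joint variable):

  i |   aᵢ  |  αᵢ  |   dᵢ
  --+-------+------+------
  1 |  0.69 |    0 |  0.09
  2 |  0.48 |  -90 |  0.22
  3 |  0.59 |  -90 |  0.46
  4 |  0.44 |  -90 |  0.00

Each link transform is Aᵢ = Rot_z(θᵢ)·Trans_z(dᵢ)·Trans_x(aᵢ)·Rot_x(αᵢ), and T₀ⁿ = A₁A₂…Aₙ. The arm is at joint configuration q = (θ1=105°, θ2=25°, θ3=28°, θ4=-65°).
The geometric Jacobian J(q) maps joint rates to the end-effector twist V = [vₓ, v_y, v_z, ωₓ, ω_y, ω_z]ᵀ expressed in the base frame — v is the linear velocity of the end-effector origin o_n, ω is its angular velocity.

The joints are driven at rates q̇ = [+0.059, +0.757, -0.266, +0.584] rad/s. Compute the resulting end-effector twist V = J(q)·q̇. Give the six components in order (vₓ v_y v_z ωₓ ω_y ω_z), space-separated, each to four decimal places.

-0.4285 -0.8569 0.0729 0.3800 -0.0390 0.3004

o_n = [-1.5854, 1.0070, -0.0543]
J₁: ẑ×o_n = [-1.0070, -1.5854, 0.0000], ω = ẑ
J2: z=[0.0000, 0.0000, 1.0000] o=[-0.1786, 0.6665, 0.0900] → [-0.3405, -1.4068, 0.0000, 0.0000, 0.0000, 1.0000]
J3: z=[-0.7660, -0.6428, 0.0000] o=[-0.4871, 1.0342, 0.3100] → [0.2342, -0.2791, -0.6851, -0.7660, -0.6428, 0.0000]
J4: z=[0.3018, -0.3596, -0.8829] o=[-1.1744, 1.1376, 0.0330] → [-0.0839, 0.3893, -0.1872, 0.3018, -0.3596, -0.8829]
V = J·q̇ = [-0.4285, -0.8569, 0.0729, 0.3800, -0.0390, 0.3004]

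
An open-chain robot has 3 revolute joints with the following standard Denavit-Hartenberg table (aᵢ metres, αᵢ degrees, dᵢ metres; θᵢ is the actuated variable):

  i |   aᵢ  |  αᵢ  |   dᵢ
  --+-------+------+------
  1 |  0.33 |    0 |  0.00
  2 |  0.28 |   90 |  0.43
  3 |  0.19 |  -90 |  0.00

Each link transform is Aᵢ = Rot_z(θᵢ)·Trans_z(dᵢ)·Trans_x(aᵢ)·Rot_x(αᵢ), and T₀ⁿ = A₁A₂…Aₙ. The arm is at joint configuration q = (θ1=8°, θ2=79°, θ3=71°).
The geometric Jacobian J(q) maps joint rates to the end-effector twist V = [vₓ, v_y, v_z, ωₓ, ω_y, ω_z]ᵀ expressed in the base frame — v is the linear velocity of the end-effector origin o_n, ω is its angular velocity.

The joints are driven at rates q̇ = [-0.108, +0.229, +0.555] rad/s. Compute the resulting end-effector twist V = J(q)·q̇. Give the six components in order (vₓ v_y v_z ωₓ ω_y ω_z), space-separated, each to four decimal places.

o_n = [0.3447, 0.3873, 0.6096]
J₁: ẑ×o_n = [-0.3873, 0.3447, 0.0000], ω = ẑ
J2: z=[0.0000, 0.0000, 1.0000] o=[0.3268, 0.0459, 0.0000] → [-0.3414, 0.0179, 0.0000, 0.0000, 0.0000, 1.0000]
J3: z=[0.9986, -0.0523, 0.0000] o=[0.3414, 0.3255, 0.4300] → [-0.0094, -0.1794, 0.0619, 0.9986, -0.0523, 0.0000]
V = J·q̇ = [-0.0416, -0.1327, 0.0343, 0.5542, -0.0290, 0.1210]

-0.0416 -0.1327 0.0343 0.5542 -0.0290 0.1210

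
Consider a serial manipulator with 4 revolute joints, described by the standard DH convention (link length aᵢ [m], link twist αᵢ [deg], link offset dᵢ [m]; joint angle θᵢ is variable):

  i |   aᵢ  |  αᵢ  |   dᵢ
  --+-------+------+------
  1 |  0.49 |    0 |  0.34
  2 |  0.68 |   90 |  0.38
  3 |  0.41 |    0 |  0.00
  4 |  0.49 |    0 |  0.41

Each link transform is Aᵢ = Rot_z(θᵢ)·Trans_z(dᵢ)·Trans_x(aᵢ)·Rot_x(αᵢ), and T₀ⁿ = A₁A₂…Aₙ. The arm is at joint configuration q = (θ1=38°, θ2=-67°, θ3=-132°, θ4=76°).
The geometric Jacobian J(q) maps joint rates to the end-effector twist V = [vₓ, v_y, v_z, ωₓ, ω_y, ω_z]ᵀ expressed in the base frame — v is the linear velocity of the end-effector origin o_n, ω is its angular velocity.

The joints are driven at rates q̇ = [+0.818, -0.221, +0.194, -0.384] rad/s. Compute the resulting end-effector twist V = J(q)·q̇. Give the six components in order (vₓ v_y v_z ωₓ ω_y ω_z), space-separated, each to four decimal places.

0.1482 0.5608 -0.1053 0.0921 0.1662 0.5970

o_n = [0.7818, -0.3864, 0.0091]
J₁: ẑ×o_n = [0.3864, 0.7818, -0.0000], ω = ẑ
J2: z=[0.0000, 0.0000, 1.0000] o=[0.3861, 0.3017, 0.3400] → [0.6881, 0.3957, -0.0000, 0.0000, 0.0000, 1.0000]
J3: z=[-0.4848, -0.8746, 0.0000] o=[0.9809, -0.0280, 0.7200] → [0.6218, -0.3447, -0.0003, -0.4848, -0.8746, 0.0000]
J4: z=[-0.4848, -0.8746, 0.0000] o=[0.7409, 0.1050, 0.4153] → [0.3553, -0.1969, 0.2740, -0.4848, -0.8746, 0.0000]
V = J·q̇ = [0.1482, 0.5608, -0.1053, 0.0921, 0.1662, 0.5970]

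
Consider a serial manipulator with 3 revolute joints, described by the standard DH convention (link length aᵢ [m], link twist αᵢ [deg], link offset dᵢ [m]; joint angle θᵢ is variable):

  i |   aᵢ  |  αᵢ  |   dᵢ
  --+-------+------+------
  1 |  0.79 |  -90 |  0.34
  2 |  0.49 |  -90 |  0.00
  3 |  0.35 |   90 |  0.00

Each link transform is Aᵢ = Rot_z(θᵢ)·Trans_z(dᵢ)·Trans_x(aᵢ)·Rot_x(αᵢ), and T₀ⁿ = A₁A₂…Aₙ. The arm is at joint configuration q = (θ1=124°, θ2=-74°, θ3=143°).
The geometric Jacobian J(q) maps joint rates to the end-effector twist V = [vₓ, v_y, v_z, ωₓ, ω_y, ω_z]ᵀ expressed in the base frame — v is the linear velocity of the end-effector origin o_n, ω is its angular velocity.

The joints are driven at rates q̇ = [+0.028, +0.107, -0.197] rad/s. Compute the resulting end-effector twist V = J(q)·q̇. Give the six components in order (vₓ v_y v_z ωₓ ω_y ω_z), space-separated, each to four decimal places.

o_n = [-0.2996, 0.8208, 0.5423]
J₁: ẑ×o_n = [-0.8208, -0.2996, 0.0000], ω = ẑ
J2: z=[-0.8290, -0.5592, 0.0000] o=[-0.4418, 0.6549, 0.3400] → [-0.1131, 0.1677, -0.0580, -0.8290, -0.5592, 0.0000]
J3: z=[-0.5375, 0.7969, -0.2756] o=[-0.5173, 0.7669, 0.8110] → [-0.1993, -0.2044, -0.2025, -0.5375, 0.7969, -0.2756]
V = J·q̇ = [0.0042, 0.0498, 0.0337, 0.0172, -0.2168, 0.0823]

0.0042 0.0498 0.0337 0.0172 -0.2168 0.0823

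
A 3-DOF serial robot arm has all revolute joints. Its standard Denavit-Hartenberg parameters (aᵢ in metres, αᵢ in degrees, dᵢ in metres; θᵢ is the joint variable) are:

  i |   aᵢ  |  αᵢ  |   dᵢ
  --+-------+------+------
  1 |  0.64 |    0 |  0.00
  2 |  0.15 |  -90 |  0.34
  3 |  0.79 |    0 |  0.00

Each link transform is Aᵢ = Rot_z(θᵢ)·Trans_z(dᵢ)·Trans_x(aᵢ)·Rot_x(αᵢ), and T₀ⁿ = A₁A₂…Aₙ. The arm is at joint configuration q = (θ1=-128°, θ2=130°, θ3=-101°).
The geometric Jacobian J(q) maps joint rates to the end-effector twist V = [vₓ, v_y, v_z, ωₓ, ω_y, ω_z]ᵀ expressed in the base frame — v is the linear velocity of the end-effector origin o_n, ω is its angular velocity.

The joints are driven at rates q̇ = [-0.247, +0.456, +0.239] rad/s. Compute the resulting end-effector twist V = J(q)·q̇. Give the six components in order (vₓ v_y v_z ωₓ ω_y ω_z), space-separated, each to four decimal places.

o_n = [-0.3948, -0.5044, 1.1155]
J₁: ẑ×o_n = [0.5044, -0.3948, 0.0000], ω = ẑ
J2: z=[0.0000, 0.0000, 1.0000] o=[-0.3940, -0.5043, 0.0000] → [0.0000, -0.0007, 0.0000, 0.0000, 0.0000, 1.0000]
J3: z=[-0.0349, 0.9994, 0.0000] o=[-0.2441, -0.4991, 0.3400] → [0.7750, 0.0271, 0.1507, -0.0349, 0.9994, 0.0000]
V = J·q̇ = [0.0607, 0.1036, 0.0360, -0.0083, 0.2389, 0.2090]

0.0607 0.1036 0.0360 -0.0083 0.2389 0.2090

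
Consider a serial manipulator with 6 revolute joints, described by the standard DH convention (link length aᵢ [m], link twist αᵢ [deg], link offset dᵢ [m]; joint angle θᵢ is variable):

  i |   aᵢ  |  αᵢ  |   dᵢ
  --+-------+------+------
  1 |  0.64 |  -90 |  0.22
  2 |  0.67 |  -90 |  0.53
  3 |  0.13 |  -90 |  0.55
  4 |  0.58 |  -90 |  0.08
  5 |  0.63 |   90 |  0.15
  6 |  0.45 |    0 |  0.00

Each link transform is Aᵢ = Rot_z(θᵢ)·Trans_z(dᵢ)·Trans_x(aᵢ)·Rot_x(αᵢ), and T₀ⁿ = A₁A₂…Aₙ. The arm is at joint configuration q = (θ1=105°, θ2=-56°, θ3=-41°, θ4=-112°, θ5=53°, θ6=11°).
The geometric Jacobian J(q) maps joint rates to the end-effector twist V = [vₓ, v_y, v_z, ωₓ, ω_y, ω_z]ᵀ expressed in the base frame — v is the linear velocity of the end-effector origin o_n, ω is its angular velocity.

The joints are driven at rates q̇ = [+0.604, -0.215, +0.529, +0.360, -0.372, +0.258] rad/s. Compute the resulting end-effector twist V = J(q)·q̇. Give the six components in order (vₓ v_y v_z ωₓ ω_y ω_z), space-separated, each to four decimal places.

-1.7334 -0.1129 0.7308 0.7234 0.7035 0.2954

o_n = [-1.5653, 1.8109, -0.7076]
J₁: ẑ×o_n = [-1.8109, -1.5653, 0.0000], ω = ẑ
J2: z=[-0.9659, -0.2588, 0.0000] o=[-0.1656, 0.6182, 0.2200] → [0.2401, -0.8960, -1.5143, -0.9659, -0.2588, 0.0000]
J3: z=[-0.2146, 0.8008, -0.5592] o=[-0.7746, 0.8429, 0.7755] → [-0.6463, 0.1240, 0.4255, -0.2146, 0.8008, -0.5592]
J4: z=[0.6340, 0.5497, 0.5439] o=[-0.9891, 1.3143, 0.5492] → [-0.9610, 0.4835, 0.6316, 0.6340, 0.5497, 0.5439]
J5: z=[-0.7692, 0.5205, 0.3706] o=[-0.8924, 1.7372, 0.1561] → [-0.4769, -0.9138, 0.2936, -0.7692, 0.5205, 0.3706]
J6: z=[0.4450, 0.8526, -0.2739] o=[-1.2967, 1.7864, -0.3474] → [-0.3004, 0.2339, 0.2399, 0.4450, 0.8526, -0.2739]
V = J·q̇ = [-1.7334, -0.1129, 0.7308, 0.7234, 0.7035, 0.2954]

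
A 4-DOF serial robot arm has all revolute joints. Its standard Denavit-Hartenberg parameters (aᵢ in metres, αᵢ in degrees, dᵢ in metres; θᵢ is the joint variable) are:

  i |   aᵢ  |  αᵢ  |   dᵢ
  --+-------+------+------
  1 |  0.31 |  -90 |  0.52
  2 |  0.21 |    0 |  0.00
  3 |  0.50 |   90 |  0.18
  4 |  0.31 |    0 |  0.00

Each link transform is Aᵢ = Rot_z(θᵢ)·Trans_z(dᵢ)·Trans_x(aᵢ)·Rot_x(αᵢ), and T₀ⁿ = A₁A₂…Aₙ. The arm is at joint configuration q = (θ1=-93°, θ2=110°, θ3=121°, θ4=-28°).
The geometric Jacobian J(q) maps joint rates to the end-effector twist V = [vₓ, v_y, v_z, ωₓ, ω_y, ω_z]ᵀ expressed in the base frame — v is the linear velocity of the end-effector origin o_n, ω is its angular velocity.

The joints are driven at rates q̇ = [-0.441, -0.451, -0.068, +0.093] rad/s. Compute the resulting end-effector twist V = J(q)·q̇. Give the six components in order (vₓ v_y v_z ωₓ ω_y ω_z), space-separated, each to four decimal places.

0.1463 0.2090 -0.2746 -0.5145 0.0993 -0.4995

o_n = [0.0474, 0.2466, 0.9240]
J₁: ẑ×o_n = [-0.2466, 0.0474, 0.0000], ω = ẑ
J2: z=[0.9986, -0.0523, 0.0000] o=[-0.0162, -0.3096, 0.5200] → [-0.0211, -0.4034, 0.5587, 0.9986, -0.0523, 0.0000]
J3: z=[0.9986, -0.0523, 0.0000] o=[-0.0125, -0.2378, 0.3227] → [-0.0315, -0.6005, 0.4869, 0.9986, -0.0523, 0.0000]
J4: z=[0.0407, 0.7761, -0.6293] o=[0.1838, 0.0670, 0.7112] → [0.2781, 0.0771, 0.1131, 0.0407, 0.7761, -0.6293]
V = J·q̇ = [0.1463, 0.2090, -0.2746, -0.5145, 0.0993, -0.4995]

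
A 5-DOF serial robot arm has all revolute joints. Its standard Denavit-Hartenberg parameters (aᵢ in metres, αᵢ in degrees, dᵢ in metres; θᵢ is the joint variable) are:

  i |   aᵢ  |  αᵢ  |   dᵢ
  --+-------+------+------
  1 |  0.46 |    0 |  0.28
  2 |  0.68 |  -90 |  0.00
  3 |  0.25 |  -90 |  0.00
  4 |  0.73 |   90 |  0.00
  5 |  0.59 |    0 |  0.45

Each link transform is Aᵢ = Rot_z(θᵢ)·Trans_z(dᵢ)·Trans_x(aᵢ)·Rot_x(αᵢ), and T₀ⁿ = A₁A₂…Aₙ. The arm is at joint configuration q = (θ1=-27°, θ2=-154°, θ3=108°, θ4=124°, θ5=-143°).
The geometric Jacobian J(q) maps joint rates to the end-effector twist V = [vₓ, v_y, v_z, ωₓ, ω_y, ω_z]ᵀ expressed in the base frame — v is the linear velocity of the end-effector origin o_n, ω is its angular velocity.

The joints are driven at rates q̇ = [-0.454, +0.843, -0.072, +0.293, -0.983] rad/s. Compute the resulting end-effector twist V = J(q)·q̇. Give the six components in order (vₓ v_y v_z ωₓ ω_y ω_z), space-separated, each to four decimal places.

0.1320 -0.7510 0.1011 0.0185 -0.4781 1.2546

o_n = [-0.4517, 0.2725, -0.2847]
J₁: ẑ×o_n = [-0.2725, -0.4517, 0.0000], ω = ẑ
J2: z=[0.0000, 0.0000, 1.0000] o=[0.4099, -0.2088, 0.2800] → [-0.4813, -0.8616, 0.0000, 0.0000, 0.0000, 1.0000]
J3: z=[-0.0175, -0.9998, 0.0000] o=[-0.2700, -0.1970, 0.2800] → [0.5646, -0.0099, -0.1899, -0.0175, -0.9998, 0.0000]
J4: z=[0.9509, -0.0166, 0.3090] o=[-0.1928, -0.1983, 0.0422] → [-0.1401, 0.2308, 0.4434, 0.9509, -0.0166, 0.3090]
J5: z=[0.2659, 0.5546, -0.7885] o=[-0.3084, 0.4090, 0.4305] → [-0.5043, 0.3032, 0.0432, 0.2659, 0.5546, -0.7885]
V = J·q̇ = [0.1320, -0.7510, 0.1011, 0.0185, -0.4781, 1.2546]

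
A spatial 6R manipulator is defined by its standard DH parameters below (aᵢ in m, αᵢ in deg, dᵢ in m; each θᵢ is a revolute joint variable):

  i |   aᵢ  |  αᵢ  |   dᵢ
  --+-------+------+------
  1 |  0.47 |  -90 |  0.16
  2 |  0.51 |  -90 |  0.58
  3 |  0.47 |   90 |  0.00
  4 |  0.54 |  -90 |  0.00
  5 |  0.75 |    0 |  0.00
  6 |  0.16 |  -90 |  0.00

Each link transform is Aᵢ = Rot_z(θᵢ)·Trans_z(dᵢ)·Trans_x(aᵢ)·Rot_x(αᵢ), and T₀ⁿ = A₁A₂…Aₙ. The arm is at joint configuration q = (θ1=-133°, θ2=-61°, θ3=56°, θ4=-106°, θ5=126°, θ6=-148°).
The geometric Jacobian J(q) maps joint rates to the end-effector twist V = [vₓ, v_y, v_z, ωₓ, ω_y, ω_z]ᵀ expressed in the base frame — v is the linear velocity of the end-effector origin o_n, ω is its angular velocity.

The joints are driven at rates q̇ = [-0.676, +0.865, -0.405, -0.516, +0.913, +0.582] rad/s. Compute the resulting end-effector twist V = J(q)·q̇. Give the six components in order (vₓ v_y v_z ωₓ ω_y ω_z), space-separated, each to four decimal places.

o_n = [-0.3147, -0.2512, 0.5214]
J₁: ẑ×o_n = [0.2512, -0.3147, 0.0000], ω = ẑ
J2: z=[0.7314, -0.6820, 0.0000] o=[-0.3205, -0.3437, 0.1600] → [-0.2465, -0.2643, 0.0717, 0.7314, -0.6820, 0.0000]
J3: z=[-0.5965, -0.6397, -0.4848] o=[-0.0650, -0.9201, 0.6061] → [0.3785, 0.0706, -0.5588, -0.5965, -0.6397, -0.4848]
J4: z=[0.1349, -0.6753, 0.7251] o=[-0.4368, -0.7476, 0.8359] → [-0.1476, 0.1310, 0.1494, 0.1349, -0.6753, 0.7251]
J5: z=[-0.5961, 0.5292, 0.6038] o=[-0.0095, -0.4702, 1.0148] → [-0.3934, -0.4784, 0.0310, -0.5961, 0.5292, 0.6038]
J6: z=[-0.5961, 0.5292, 0.6038] o=[-0.4402, -0.2869, 0.4288] → [0.0274, 0.1310, -0.0877, -0.5961, 0.5292, 0.6038]
V = J·q̇ = [-0.8033, -0.4726, 0.1884, -0.0866, 0.8088, 0.0488]

-0.8033 -0.4726 0.1884 -0.0866 0.8088 0.0488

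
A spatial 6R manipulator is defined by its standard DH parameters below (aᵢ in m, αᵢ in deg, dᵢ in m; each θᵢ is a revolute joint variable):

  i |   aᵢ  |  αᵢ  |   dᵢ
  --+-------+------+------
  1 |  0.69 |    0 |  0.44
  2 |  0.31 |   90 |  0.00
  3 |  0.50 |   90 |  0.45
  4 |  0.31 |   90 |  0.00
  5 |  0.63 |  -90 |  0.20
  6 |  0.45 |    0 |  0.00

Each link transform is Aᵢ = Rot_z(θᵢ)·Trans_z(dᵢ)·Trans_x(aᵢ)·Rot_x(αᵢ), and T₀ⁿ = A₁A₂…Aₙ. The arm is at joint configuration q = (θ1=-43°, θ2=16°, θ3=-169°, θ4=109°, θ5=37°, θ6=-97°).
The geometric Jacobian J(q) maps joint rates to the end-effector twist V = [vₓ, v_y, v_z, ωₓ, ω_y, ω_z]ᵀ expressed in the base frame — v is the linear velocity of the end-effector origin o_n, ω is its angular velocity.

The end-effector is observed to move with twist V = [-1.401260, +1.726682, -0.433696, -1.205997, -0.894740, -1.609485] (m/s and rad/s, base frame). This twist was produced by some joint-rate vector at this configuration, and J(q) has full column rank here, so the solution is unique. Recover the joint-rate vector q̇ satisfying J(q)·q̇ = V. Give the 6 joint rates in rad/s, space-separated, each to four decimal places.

-0.4170 -0.9830 0.7830 0.3260 0.8410 -0.5060

o_n = [-0.6611, -1.4343, 0.6155]
J₁: ẑ×o_n = [1.4343, -0.6611, 0.0000], ω = ẑ
J2: z=[0.0000, 0.0000, 1.0000] o=[0.5046, -0.4706, 0.4400] → [0.9638, -1.1658, 0.0000, 0.0000, 0.0000, 1.0000]
J3: z=[-0.4540, -0.8910, 0.0000] o=[0.7808, -0.6113, 0.4400] → [-0.1564, 0.0797, -0.9112, -0.4540, -0.8910, 0.0000]
J4: z=[-0.1700, 0.0866, 0.9816] o=[0.1392, -0.7894, 0.3446] → [0.6565, -0.7396, 0.1790, -0.1700, 0.0866, 0.9816]
J5: z=[-0.9748, 0.1313, -0.1804] o=[0.0944, -1.0956, 0.3639] → [-0.0281, 0.3816, 0.4294, -0.9748, 0.1313, -0.1804]
J6: z=[-0.0488, 0.6635, 0.7466] o=[-0.2377, -1.5334, 0.7312] → [-0.1507, -0.3218, 0.2761, -0.0488, 0.6635, 0.7466]
q̇ = J⁺·V = [-0.4170, -0.9830, 0.7830, 0.3260, 0.8410, -0.5060]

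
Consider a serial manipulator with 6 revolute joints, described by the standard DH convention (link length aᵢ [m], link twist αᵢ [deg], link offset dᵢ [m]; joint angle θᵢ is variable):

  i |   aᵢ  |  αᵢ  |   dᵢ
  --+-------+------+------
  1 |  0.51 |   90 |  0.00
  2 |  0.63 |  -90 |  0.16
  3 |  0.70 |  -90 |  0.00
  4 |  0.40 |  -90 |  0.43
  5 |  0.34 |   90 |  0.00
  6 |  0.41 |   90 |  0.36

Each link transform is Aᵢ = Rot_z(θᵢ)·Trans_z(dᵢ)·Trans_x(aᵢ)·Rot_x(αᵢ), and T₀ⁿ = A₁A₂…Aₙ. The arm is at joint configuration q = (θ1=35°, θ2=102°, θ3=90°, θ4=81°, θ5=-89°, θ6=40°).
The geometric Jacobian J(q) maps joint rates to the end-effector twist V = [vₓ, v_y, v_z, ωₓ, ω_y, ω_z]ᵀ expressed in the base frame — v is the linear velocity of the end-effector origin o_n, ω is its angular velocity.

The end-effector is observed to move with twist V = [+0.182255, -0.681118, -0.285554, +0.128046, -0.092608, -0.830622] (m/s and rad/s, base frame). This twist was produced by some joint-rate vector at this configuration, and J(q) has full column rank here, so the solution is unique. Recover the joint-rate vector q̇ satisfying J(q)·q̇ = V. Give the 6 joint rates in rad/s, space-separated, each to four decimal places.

o_n = [0.4049, 0.6348, -0.4311]
J₁: ẑ×o_n = [-0.6348, 0.4049, 0.0000], ω = ẑ
J2: z=[0.5736, -0.8192, 0.0000] o=[0.4178, 0.2925, 0.0000] → [0.3531, 0.2472, 0.1857, 0.5736, -0.8192, 0.0000]
J3: z=[-0.8013, -0.5610, -0.2079] o=[0.4022, 0.0863, 0.6162] → [0.7016, -0.8397, -0.4380, -0.8013, -0.5610, -0.2079]
J4: z=[0.1703, 0.1193, -0.9781] o=[0.0007, 0.6597, 0.6162] → [-0.1493, -0.2169, -0.0524, 0.1703, 0.1193, -0.9781]
J5: z=[0.6919, -0.7213, 0.0325] o=[0.3546, 0.9839, 0.2778] → [0.5226, 0.4920, -0.2053, 0.6919, -0.7213, 0.0325]
J6: z=[-0.6986, -0.6801, -0.2224] o=[0.4167, 1.0285, -0.0535] → [0.1692, -0.2611, 0.2670, -0.6986, -0.6801, -0.2224]
q̇ = J⁺·V = [0.1090, 0.8330, 0.7410, 0.9420, -0.5820, -0.6960]

0.1090 0.8330 0.7410 0.9420 -0.5820 -0.6960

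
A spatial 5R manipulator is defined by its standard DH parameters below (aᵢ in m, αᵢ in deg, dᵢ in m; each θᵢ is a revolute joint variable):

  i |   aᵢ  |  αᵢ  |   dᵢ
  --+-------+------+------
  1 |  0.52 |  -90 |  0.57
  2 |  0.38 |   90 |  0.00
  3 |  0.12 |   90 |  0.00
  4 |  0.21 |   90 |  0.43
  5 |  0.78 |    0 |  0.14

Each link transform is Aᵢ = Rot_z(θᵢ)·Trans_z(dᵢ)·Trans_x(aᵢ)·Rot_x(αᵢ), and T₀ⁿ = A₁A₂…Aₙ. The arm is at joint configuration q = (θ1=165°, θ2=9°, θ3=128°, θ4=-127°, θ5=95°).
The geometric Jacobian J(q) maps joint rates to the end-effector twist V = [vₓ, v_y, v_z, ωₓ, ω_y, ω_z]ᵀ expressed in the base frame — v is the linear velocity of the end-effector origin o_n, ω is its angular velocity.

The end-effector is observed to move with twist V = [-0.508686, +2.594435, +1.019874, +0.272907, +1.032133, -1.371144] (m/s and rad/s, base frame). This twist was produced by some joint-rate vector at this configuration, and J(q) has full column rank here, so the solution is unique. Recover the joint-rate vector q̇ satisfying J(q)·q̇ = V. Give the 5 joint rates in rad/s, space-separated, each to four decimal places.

-0.9310 -0.4390 -0.8410 -0.3300 0.6760

o_n = [-1.9898, -0.1731, 0.3255]
J₁: ẑ×o_n = [0.1731, -1.9898, 0.0000], ω = ẑ
J2: z=[-0.2588, -0.9659, 0.0000] o=[-0.5023, 0.1346, 0.5700] → [0.2362, -0.0633, -1.3572, -0.2588, -0.9659, 0.0000]
J3: z=[-0.1511, 0.0405, 0.9877] o=[-0.8648, 0.2317, 0.5106] → [0.3924, -1.1391, 0.1067, -0.1511, 0.0405, 0.9877]
J4: z=[-0.9111, -0.3932, -0.1233] o=[-0.8188, 0.1215, 0.5221] → [0.0410, -0.0348, -0.1920, -0.9111, -0.3932, -0.1233]
J5: z=[-0.3971, 0.7579, 0.5175] o=[-1.2337, 0.0617, 0.2913] → [0.1475, -0.3777, 0.6663, -0.3971, 0.7579, 0.5175]
q̇ = J⁺·V = [-0.9310, -0.4390, -0.8410, -0.3300, 0.6760]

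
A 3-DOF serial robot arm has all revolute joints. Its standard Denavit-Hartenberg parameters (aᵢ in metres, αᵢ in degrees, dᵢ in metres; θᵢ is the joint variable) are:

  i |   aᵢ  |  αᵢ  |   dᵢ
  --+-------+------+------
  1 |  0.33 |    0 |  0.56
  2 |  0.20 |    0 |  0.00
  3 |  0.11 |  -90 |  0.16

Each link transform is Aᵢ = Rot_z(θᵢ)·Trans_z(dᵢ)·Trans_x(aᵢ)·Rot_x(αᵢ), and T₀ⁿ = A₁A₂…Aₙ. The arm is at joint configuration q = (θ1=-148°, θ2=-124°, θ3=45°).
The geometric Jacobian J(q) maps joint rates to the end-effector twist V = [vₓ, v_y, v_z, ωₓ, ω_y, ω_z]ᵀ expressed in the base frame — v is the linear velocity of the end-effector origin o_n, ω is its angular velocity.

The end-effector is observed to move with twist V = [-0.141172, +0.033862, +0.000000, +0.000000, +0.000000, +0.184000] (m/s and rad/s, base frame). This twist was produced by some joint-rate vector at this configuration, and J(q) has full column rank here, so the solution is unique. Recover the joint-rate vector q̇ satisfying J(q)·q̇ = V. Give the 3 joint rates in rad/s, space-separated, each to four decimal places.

-0.1580 0.6520 -0.3100

o_n = [-0.3479, 0.1055, 0.7200]
J₁: ẑ×o_n = [-0.1055, -0.3479, 0.0000], ω = ẑ
J2: z=[0.0000, 0.0000, 1.0000] o=[-0.2799, -0.1749, 0.5600] → [-0.2803, -0.0680, 0.0000, 0.0000, 0.0000, 1.0000]
J3: z=[0.0000, 0.0000, 1.0000] o=[-0.2729, 0.0250, 0.5600] → [-0.0804, -0.0750, 0.0000, 0.0000, 0.0000, 1.0000]
q̇ = J⁺·V = [-0.1580, 0.6520, -0.3100]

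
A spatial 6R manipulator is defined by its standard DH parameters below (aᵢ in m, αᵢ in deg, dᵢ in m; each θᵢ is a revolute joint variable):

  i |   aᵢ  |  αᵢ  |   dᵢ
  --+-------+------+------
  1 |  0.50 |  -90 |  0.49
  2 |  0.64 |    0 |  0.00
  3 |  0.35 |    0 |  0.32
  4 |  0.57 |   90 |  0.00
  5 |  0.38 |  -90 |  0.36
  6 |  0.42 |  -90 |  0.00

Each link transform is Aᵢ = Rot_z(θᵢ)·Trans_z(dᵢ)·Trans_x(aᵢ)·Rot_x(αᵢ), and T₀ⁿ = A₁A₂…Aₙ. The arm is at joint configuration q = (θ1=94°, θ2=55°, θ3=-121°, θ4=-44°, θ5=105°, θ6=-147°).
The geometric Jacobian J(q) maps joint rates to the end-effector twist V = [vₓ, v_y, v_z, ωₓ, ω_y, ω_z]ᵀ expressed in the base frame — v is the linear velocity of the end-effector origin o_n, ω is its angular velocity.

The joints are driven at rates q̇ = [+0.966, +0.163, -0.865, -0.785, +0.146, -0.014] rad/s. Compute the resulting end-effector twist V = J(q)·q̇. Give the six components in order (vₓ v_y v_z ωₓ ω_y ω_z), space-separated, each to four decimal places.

-0.1714 -1.1410 -1.0700 1.4897 -0.0380 0.9288

o_n = [-0.3644, 0.2389, 0.6130]
J₁: ẑ×o_n = [-0.2389, -0.3644, 0.0000], ω = ẑ
J2: z=[-0.9976, -0.0698, 0.0000] o=[-0.0349, 0.4988, 0.4900] → [-0.0086, 0.1227, 0.2363, -0.9976, -0.0698, 0.0000]
J3: z=[-0.9976, -0.0698, 0.0000] o=[-0.0605, 0.8650, -0.0343] → [-0.0451, 0.6457, 0.6034, -0.9976, -0.0698, 0.0000]
J4: z=[-0.9976, -0.0698, 0.0000] o=[-0.3896, 0.9847, 0.2855] → [-0.0228, 0.3267, 0.7457, -0.9976, -0.0698, 0.0000]
J5: z=[0.0655, -0.9374, -0.3420] o=[-0.3760, 0.7902, 0.8211] → [0.0065, 0.0096, -0.0252, 0.0655, -0.9374, -0.3420]
J6: z=[0.2351, 0.3476, -0.9077] o=[-0.7209, 0.4607, 0.6056] → [-0.1987, -0.3254, -0.1761, 0.2351, 0.3476, -0.9077]
V = J·q̇ = [-0.1714, -1.1410, -1.0700, 1.4897, -0.0380, 0.9288]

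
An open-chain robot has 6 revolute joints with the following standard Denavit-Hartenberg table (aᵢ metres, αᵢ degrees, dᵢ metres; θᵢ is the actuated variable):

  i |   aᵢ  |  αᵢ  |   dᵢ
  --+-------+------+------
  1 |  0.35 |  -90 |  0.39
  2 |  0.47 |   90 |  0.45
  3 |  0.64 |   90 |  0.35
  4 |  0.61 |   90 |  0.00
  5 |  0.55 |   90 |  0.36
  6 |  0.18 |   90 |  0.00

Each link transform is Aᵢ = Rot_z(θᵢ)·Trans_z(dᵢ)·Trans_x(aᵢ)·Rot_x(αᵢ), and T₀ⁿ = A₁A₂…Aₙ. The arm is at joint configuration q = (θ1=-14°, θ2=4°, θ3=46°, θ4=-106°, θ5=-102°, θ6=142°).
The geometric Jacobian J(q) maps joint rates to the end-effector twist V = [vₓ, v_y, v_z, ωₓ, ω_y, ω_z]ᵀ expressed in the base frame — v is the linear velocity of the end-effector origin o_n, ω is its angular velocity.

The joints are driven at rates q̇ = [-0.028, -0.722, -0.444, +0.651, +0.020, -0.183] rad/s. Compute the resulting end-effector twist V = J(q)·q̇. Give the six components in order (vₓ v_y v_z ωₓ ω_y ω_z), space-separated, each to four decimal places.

0.3519 0.1911 -0.2517 0.0497 -1.2462 -0.6645

o_n = [0.7269, 0.6000, 0.3502]
J₁: ẑ×o_n = [-0.6000, 0.7269, 0.0000], ω = ẑ
J2: z=[0.2419, 0.9703, 0.0000] o=[0.3396, -0.0847, 0.3900] → [-0.0386, 0.0096, -0.2102, 0.2419, 0.9703, 0.0000]
J3: z=[0.0677, -0.0169, 0.9976] o=[0.9034, 0.2385, 0.3572] → [-0.3605, -0.1756, 0.0215, 0.0677, -0.0169, 0.9976]
J4: z=[0.5282, -0.8476, -0.0502] o=[1.4688, 0.5720, 0.6753] → [0.2770, 0.2090, -0.6140, 0.5282, -0.8476, -0.0502]
J5: z=[-0.7950, -0.5144, 0.3215] o=[1.2868, 0.4928, 0.0986] → [-0.1639, 0.0200, -0.3732, -0.7950, -0.5144, 0.3215]
J6: z=[0.4017, -0.0491, 0.9145] o=[0.7505, 0.7784, 0.3494] → [0.1631, -0.0219, -0.0728, 0.4017, -0.0491, 0.9145]
V = J·q̇ = [0.3519, 0.1911, -0.2517, 0.0497, -1.2462, -0.6645]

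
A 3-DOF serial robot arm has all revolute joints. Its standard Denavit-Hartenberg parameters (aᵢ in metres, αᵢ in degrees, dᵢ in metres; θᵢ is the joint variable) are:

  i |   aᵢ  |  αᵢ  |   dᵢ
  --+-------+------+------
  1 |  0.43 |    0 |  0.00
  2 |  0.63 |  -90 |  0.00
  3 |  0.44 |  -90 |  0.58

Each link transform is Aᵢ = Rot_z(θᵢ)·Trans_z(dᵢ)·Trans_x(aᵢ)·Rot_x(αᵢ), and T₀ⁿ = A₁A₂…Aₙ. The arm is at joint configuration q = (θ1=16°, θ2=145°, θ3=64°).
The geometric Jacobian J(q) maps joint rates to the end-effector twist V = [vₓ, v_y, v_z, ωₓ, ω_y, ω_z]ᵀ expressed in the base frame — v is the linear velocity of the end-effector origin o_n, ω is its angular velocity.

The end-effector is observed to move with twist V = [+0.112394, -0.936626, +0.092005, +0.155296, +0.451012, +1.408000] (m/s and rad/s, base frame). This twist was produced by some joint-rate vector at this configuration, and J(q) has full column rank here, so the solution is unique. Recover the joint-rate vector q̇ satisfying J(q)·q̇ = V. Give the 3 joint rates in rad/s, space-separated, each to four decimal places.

o_n = [-0.5535, -0.1620, -0.3955]
J₁: ẑ×o_n = [0.1620, -0.5535, 0.0000], ω = ẑ
J2: z=[0.0000, 0.0000, 1.0000] o=[0.4133, 0.1185, 0.0000] → [0.2805, -0.9669, 0.0000, 0.0000, 0.0000, 1.0000]
J3: z=[-0.3256, -0.9455, 0.0000] o=[-0.1823, 0.3236, 0.0000] → [0.3739, -0.1288, -0.1929, -0.3256, -0.9455, 0.0000]
q̇ = J⁺·V = [0.8790, 0.5290, -0.4770]

0.8790 0.5290 -0.4770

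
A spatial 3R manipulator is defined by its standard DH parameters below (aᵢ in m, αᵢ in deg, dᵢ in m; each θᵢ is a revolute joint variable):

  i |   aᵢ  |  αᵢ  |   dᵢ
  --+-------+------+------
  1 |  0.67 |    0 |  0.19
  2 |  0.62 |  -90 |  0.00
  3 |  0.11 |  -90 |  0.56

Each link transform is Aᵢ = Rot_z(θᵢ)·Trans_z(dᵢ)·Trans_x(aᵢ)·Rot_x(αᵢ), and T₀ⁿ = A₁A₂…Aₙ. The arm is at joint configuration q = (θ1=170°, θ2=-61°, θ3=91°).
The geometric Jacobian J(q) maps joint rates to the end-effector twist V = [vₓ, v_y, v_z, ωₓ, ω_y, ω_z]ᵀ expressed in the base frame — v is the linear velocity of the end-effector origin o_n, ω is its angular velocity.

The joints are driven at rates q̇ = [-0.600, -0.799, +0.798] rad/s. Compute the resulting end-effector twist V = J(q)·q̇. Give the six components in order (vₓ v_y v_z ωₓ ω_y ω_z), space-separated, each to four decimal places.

0.6609 1.3352 0.0015 -0.7545 -0.2598 -1.3990

o_n = [-1.3905, 0.5184, 0.0800]
J₁: ẑ×o_n = [-0.5184, -1.3905, 0.0000], ω = ẑ
J2: z=[0.0000, 0.0000, 1.0000] o=[-0.6598, 0.1163, 0.1900] → [-0.4021, -0.7307, 0.0000, 0.0000, 0.0000, 1.0000]
J3: z=[-0.9455, -0.3256, 0.0000] o=[-0.8617, 0.7026, 0.1900] → [0.0358, -0.1040, 0.0019, -0.9455, -0.3256, 0.0000]
V = J·q̇ = [0.6609, 1.3352, 0.0015, -0.7545, -0.2598, -1.3990]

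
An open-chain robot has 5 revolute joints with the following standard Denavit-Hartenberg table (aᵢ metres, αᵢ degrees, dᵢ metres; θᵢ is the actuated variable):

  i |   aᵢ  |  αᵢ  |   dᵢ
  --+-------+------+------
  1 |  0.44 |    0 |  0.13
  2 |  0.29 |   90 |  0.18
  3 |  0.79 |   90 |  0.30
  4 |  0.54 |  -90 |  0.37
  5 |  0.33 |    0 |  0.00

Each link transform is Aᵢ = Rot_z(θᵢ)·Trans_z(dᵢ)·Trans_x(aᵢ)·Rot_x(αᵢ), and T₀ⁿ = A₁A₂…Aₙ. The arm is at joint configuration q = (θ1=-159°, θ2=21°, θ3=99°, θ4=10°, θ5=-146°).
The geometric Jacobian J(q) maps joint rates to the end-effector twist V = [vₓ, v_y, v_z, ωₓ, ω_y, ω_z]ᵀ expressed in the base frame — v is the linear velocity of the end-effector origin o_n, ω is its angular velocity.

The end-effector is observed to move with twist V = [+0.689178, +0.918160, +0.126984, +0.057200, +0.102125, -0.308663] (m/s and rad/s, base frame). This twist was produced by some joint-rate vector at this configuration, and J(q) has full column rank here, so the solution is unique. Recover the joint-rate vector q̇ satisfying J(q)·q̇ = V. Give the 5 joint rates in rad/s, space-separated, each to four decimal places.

o_n = [-1.1427, -0.3507, 1.4362]
J₁: ẑ×o_n = [0.3507, -1.1427, 0.0000], ω = ẑ
J2: z=[0.0000, 0.0000, 1.0000] o=[-0.4108, -0.1577, 0.1300] → [0.1931, -0.7319, 0.0000, 0.0000, 0.0000, 1.0000]
J3: z=[-0.6691, 0.7431, 0.0000] o=[-0.6263, -0.3517, 0.3100] → [0.8369, 0.7535, 0.3831, -0.6691, 0.7431, 0.0000]
J4: z=[-0.7340, -0.6609, 0.1564] o=[-0.7352, -0.0461, 1.0903] → [-0.1809, 0.1901, -0.0457, -0.7340, -0.6609, 0.1564]
J5: z=[-0.6792, 0.7137, -0.1715] o=[-1.0077, -0.1653, 1.6734] → [-0.2011, -0.1380, 0.2223, -0.6792, 0.7137, -0.1715]
q̇ = J⁺·V = [0.0260, -0.4400, 0.7260, -0.0930, -0.6990]

0.0260 -0.4400 0.7260 -0.0930 -0.6990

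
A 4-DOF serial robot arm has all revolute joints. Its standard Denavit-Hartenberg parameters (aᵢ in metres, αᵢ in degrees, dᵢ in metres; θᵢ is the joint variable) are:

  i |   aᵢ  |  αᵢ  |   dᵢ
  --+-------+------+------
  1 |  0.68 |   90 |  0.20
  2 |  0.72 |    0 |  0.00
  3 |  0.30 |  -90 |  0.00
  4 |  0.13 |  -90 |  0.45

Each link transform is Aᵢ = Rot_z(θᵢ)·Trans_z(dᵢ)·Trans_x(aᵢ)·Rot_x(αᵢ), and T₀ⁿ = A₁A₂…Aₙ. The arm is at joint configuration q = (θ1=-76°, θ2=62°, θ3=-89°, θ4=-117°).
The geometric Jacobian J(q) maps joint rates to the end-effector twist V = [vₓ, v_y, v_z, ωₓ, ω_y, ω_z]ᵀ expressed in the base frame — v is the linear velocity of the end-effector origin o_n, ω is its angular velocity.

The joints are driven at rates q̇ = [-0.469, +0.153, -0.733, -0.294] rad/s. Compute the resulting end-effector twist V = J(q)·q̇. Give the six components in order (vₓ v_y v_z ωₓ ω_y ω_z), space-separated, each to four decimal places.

o_n = [0.2353, -1.4224, 1.1273]
J₁: ẑ×o_n = [1.4224, 0.2353, -0.0000], ω = ẑ
J2: z=[-0.9703, -0.2419, 0.0000] o=[0.1645, -0.6598, 0.2000] → [-0.2243, 0.8997, 0.7570, -0.9703, -0.2419, 0.0000]
J3: z=[-0.9703, -0.2419, 0.0000] o=[0.2463, -0.9878, 0.8357] → [-0.0705, 0.2829, 0.4190, -0.9703, -0.2419, 0.0000]
J4: z=[0.1098, -0.4405, 0.8910] o=[0.3109, -1.2471, 0.6995] → [-0.0323, -0.1144, -0.0526, 0.1098, -0.4405, 0.8910]
V = J·q̇ = [-0.6402, -0.1464, -0.1758, 0.5305, 0.2698, -0.7310]

-0.6402 -0.1464 -0.1758 0.5305 0.2698 -0.7310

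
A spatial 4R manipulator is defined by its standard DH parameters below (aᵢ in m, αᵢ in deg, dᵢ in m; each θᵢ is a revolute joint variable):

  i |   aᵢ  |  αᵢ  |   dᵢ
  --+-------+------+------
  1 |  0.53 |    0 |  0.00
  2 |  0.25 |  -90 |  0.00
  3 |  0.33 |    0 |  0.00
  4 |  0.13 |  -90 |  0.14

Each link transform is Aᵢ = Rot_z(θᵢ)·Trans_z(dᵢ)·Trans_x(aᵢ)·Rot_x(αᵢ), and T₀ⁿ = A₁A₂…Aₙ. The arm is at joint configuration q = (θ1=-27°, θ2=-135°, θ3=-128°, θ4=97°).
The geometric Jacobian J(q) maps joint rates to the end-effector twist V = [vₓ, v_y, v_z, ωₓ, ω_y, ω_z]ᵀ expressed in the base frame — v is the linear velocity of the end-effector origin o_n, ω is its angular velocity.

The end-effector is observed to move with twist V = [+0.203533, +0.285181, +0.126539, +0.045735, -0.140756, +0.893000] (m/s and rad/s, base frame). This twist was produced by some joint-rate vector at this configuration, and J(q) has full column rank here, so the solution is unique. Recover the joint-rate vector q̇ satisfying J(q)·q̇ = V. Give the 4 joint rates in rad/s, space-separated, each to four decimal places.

o_n = [0.3650, -0.4227, 0.3270]
J₁: ẑ×o_n = [0.4227, 0.3650, -0.0000], ω = ẑ
J2: z=[0.0000, 0.0000, 1.0000] o=[0.4722, -0.2406, 0.0000] → [0.1821, -0.1073, 0.0000, 0.0000, 0.0000, 1.0000]
J3: z=[0.3090, -0.9511, 0.0000] o=[0.2345, -0.3179, 0.0000] → [-0.3110, -0.1010, 0.0917, 0.3090, -0.9511, 0.0000]
J4: z=[0.3090, -0.9511, 0.0000] o=[0.4277, -0.2551, 0.2600] → [-0.0637, -0.0207, -0.1114, 0.3090, -0.9511, 0.0000]
q̇ = J⁺·V = [0.9330, -0.0400, 0.7040, -0.5560]

0.9330 -0.0400 0.7040 -0.5560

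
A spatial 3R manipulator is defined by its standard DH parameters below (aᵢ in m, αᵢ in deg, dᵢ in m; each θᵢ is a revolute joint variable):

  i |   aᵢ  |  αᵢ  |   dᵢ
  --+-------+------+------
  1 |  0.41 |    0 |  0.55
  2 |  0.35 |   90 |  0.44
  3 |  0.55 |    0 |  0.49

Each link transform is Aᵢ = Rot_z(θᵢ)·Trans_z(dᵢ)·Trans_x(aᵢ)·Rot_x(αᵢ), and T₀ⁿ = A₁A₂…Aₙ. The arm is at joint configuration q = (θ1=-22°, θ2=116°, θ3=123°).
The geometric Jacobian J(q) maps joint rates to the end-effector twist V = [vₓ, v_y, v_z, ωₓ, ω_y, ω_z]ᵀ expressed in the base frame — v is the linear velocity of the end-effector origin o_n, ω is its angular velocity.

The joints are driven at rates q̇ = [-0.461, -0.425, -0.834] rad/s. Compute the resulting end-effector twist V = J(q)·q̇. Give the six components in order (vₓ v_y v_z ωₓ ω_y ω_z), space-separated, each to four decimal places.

-0.0228 -0.2215 0.2498 -0.8320 -0.0582 -0.8860

o_n = [0.8654, -0.0691, 1.4513]
J₁: ẑ×o_n = [0.0691, 0.8654, -0.0000], ω = ẑ
J2: z=[0.0000, 0.0000, 1.0000] o=[0.3801, -0.1536, 0.5500] → [-0.0845, 0.4853, 0.0000, 0.0000, 0.0000, 1.0000]
J3: z=[0.9976, 0.0698, 0.0000] o=[0.3557, 0.1956, 0.9900] → [0.0322, -0.4601, -0.2996, 0.9976, 0.0698, 0.0000]
V = J·q̇ = [-0.0228, -0.2215, 0.2498, -0.8320, -0.0582, -0.8860]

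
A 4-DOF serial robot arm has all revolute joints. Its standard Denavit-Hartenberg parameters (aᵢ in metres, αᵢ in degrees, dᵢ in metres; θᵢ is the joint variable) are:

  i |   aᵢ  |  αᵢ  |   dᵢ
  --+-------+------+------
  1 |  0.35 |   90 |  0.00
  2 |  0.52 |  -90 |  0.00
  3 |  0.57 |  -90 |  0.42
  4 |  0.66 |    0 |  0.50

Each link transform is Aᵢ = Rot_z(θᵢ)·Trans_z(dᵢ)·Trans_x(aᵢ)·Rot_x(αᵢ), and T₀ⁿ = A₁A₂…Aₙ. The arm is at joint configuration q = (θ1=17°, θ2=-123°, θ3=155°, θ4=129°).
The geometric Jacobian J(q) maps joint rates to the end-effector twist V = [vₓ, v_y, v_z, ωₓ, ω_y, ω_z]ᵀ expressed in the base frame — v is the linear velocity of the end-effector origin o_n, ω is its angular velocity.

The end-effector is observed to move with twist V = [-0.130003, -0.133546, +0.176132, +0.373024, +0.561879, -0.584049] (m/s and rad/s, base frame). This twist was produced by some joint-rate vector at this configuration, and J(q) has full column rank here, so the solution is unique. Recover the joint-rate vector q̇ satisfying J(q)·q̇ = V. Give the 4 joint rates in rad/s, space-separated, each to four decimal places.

0.1670 0.3140 0.8460 -0.8190

o_n = [0.2858, -0.3181, -0.0907]
J₁: ẑ×o_n = [0.3181, 0.2858, -0.0000], ω = ẑ
J2: z=[0.2924, -0.9563, 0.0000] o=[0.3347, 0.1023, 0.0000] → [0.0868, 0.0265, -0.1697, 0.2924, -0.9563, 0.0000]
J3: z=[0.8020, 0.2452, -0.5446] o=[0.0639, 0.0195, -0.4361] → [-0.0992, -0.3979, -0.3252, 0.8020, 0.2452, -0.5446]
J4: z=[0.4851, -0.7994, 0.3544] o=[0.5994, 0.4351, -0.2316] → [0.1544, -0.1795, -0.6161, 0.4851, -0.7994, 0.3544]
q̇ = J⁺·V = [0.1670, 0.3140, 0.8460, -0.8190]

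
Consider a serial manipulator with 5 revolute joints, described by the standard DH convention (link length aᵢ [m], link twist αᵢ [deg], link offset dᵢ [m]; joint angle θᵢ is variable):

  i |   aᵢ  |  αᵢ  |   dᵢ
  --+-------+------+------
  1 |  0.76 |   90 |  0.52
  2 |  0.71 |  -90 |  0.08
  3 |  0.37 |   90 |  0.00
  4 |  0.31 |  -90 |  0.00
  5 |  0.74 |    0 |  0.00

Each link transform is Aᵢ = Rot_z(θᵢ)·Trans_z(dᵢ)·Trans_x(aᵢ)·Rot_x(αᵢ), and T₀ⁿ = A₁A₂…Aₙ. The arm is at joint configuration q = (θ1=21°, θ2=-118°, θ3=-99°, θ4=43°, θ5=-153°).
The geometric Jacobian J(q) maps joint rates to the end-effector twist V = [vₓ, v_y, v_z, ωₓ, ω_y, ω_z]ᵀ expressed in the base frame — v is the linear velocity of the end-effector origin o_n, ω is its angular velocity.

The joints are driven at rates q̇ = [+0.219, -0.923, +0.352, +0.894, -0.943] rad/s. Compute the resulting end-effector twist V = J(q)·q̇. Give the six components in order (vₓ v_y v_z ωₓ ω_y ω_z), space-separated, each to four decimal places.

o_n = [0.4056, 0.0052, 0.3138]
J₁: ẑ×o_n = [-0.0052, 0.4056, 0.0000], ω = ẑ
J2: z=[0.3584, -0.9336, 0.0000] o=[0.7095, 0.2724, 0.5200] → [0.1925, 0.0739, -0.3795, 0.3584, -0.9336, 0.0000]
J3: z=[0.8243, 0.3164, -0.4695] o=[0.4270, 0.0782, -0.1069] → [0.0988, -0.3367, -0.0535, 0.8243, 0.3164, -0.4695]
J4: z=[0.3768, 0.3122, 0.8721] o=[0.5833, -0.2532, -0.0558] → [-0.1099, -0.2943, 0.1529, 0.3768, 0.3122, 0.8721]
J5: z=[0.3147, 0.8423, -0.4375] o=[0.8534, -0.3894, -0.1237] → [0.5411, 0.0583, 0.5014, 0.3147, 0.8423, -0.4375]
V = J·q̇ = [-0.7527, -0.4159, -0.0047, -0.0005, 0.4579, 1.2460]

-0.7527 -0.4159 -0.0047 -0.0005 0.4579 1.2460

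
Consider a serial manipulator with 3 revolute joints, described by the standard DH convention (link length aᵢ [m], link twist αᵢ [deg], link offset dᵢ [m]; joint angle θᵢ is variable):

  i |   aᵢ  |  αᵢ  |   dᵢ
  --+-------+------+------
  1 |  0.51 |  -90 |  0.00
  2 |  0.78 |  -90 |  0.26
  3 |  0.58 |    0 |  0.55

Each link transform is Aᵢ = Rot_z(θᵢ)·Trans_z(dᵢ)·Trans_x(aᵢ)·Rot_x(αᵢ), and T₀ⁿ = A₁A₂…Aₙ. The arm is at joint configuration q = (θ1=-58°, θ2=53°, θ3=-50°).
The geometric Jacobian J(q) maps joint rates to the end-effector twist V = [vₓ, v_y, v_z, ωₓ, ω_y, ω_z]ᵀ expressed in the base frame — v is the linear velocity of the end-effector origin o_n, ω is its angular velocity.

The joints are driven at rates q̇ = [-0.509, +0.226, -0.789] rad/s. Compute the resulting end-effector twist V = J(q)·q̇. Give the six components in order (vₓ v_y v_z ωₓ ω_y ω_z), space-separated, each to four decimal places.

-0.1523 0.0645 0.2224 0.5256 -0.4146 -0.0342

o_n = [1.0024, -0.2751, -1.2517]
J₁: ẑ×o_n = [0.2751, 1.0024, -0.0000], ω = ẑ
J2: z=[0.8480, 0.5299, 0.0000] o=[0.2703, -0.4325, 0.0000] → [-0.6633, 1.0615, -0.2545, 0.8480, 0.5299, 0.0000]
J3: z=[-0.4232, 0.6773, -0.6018] o=[0.7395, -0.6928, -0.6229] → [-0.1745, -0.4243, -0.3548, -0.4232, 0.6773, -0.6018]
V = J·q̇ = [-0.1523, 0.0645, 0.2224, 0.5256, -0.4146, -0.0342]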